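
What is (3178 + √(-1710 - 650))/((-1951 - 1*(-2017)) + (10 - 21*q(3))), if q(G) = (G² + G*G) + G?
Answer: -3178/365 - 2*I*√590/365 ≈ -8.7068 - 0.1331*I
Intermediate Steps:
q(G) = G + 2*G² (q(G) = (G² + G²) + G = 2*G² + G = G + 2*G²)
(3178 + √(-1710 - 650))/((-1951 - 1*(-2017)) + (10 - 21*q(3))) = (3178 + √(-1710 - 650))/((-1951 - 1*(-2017)) + (10 - 63*(1 + 2*3))) = (3178 + √(-2360))/((-1951 + 2017) + (10 - 63*(1 + 6))) = (3178 + 2*I*√590)/(66 + (10 - 63*7)) = (3178 + 2*I*√590)/(66 + (10 - 21*21)) = (3178 + 2*I*√590)/(66 + (10 - 441)) = (3178 + 2*I*√590)/(66 - 431) = (3178 + 2*I*√590)/(-365) = (3178 + 2*I*√590)*(-1/365) = -3178/365 - 2*I*√590/365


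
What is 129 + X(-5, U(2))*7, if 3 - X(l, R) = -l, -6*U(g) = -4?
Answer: 115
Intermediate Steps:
U(g) = 2/3 (U(g) = -1/6*(-4) = 2/3)
X(l, R) = 3 + l (X(l, R) = 3 - (-1)*l = 3 + l)
129 + X(-5, U(2))*7 = 129 + (3 - 5)*7 = 129 - 2*7 = 129 - 14 = 115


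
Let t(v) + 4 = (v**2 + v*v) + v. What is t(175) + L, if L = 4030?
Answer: 65451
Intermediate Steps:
t(v) = -4 + v + 2*v**2 (t(v) = -4 + ((v**2 + v*v) + v) = -4 + ((v**2 + v**2) + v) = -4 + (2*v**2 + v) = -4 + (v + 2*v**2) = -4 + v + 2*v**2)
t(175) + L = (-4 + 175 + 2*175**2) + 4030 = (-4 + 175 + 2*30625) + 4030 = (-4 + 175 + 61250) + 4030 = 61421 + 4030 = 65451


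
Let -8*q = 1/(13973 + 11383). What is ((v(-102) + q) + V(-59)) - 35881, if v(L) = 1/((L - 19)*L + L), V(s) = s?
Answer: -1859041061629/51726240 ≈ -35940.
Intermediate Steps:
q = -1/202848 (q = -1/(8*(13973 + 11383)) = -⅛/25356 = -⅛*1/25356 = -1/202848 ≈ -4.9298e-6)
v(L) = 1/(L + L*(-19 + L)) (v(L) = 1/((-19 + L)*L + L) = 1/(L*(-19 + L) + L) = 1/(L + L*(-19 + L)))
((v(-102) + q) + V(-59)) - 35881 = ((1/((-102)*(-18 - 102)) - 1/202848) - 59) - 35881 = ((-1/102/(-120) - 1/202848) - 59) - 35881 = ((-1/102*(-1/120) - 1/202848) - 59) - 35881 = ((1/12240 - 1/202848) - 59) - 35881 = (3971/51726240 - 59) - 35881 = -3051844189/51726240 - 35881 = -1859041061629/51726240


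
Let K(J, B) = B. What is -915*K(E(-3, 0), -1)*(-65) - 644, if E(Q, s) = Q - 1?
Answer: -60119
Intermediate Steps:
E(Q, s) = -1 + Q
-915*K(E(-3, 0), -1)*(-65) - 644 = -(-915)*(-65) - 644 = -915*65 - 644 = -59475 - 644 = -60119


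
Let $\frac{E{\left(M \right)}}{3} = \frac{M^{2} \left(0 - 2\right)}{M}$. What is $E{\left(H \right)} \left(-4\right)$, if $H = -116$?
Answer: $-2784$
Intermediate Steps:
$E{\left(M \right)} = - 6 M$ ($E{\left(M \right)} = 3 \frac{M^{2} \left(0 - 2\right)}{M} = 3 \frac{M^{2} \left(-2\right)}{M} = 3 \frac{\left(-2\right) M^{2}}{M} = 3 \left(- 2 M\right) = - 6 M$)
$E{\left(H \right)} \left(-4\right) = \left(-6\right) \left(-116\right) \left(-4\right) = 696 \left(-4\right) = -2784$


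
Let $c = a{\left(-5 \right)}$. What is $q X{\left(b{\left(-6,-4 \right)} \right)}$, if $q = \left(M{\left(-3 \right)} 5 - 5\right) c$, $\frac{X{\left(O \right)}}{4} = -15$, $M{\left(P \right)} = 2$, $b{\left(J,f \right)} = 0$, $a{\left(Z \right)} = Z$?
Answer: $1500$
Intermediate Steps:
$X{\left(O \right)} = -60$ ($X{\left(O \right)} = 4 \left(-15\right) = -60$)
$c = -5$
$q = -25$ ($q = \left(2 \cdot 5 - 5\right) \left(-5\right) = \left(10 - 5\right) \left(-5\right) = 5 \left(-5\right) = -25$)
$q X{\left(b{\left(-6,-4 \right)} \right)} = \left(-25\right) \left(-60\right) = 1500$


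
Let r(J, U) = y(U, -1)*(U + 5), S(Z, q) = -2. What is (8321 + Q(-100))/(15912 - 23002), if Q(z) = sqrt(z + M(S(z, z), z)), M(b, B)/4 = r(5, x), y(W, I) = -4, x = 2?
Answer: -8321/7090 - I*sqrt(53)/3545 ≈ -1.1736 - 0.0020536*I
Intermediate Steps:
r(J, U) = -20 - 4*U (r(J, U) = -4*(U + 5) = -4*(5 + U) = -20 - 4*U)
M(b, B) = -112 (M(b, B) = 4*(-20 - 4*2) = 4*(-20 - 8) = 4*(-28) = -112)
Q(z) = sqrt(-112 + z) (Q(z) = sqrt(z - 112) = sqrt(-112 + z))
(8321 + Q(-100))/(15912 - 23002) = (8321 + sqrt(-112 - 100))/(15912 - 23002) = (8321 + sqrt(-212))/(-7090) = (8321 + 2*I*sqrt(53))*(-1/7090) = -8321/7090 - I*sqrt(53)/3545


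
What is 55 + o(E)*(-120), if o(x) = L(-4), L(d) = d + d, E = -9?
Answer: 1015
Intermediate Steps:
L(d) = 2*d
o(x) = -8 (o(x) = 2*(-4) = -8)
55 + o(E)*(-120) = 55 - 8*(-120) = 55 + 960 = 1015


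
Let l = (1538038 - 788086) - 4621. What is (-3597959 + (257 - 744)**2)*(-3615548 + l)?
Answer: 9646196591430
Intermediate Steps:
l = 745331 (l = 749952 - 4621 = 745331)
(-3597959 + (257 - 744)**2)*(-3615548 + l) = (-3597959 + (257 - 744)**2)*(-3615548 + 745331) = (-3597959 + (-487)**2)*(-2870217) = (-3597959 + 237169)*(-2870217) = -3360790*(-2870217) = 9646196591430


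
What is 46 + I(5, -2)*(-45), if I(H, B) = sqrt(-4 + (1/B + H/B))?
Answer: 46 - 45*I*sqrt(7) ≈ 46.0 - 119.06*I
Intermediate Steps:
I(H, B) = sqrt(-4 + 1/B + H/B) (I(H, B) = sqrt(-4 + (1/B + H/B)) = sqrt(-4 + 1/B + H/B))
46 + I(5, -2)*(-45) = 46 + sqrt((1 + 5 - 4*(-2))/(-2))*(-45) = 46 + sqrt(-(1 + 5 + 8)/2)*(-45) = 46 + sqrt(-1/2*14)*(-45) = 46 + sqrt(-7)*(-45) = 46 + (I*sqrt(7))*(-45) = 46 - 45*I*sqrt(7)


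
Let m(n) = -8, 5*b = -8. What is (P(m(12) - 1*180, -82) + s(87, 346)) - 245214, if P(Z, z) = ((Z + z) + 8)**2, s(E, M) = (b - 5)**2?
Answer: -4413161/25 ≈ -1.7653e+5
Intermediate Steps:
b = -8/5 (b = (1/5)*(-8) = -8/5 ≈ -1.6000)
s(E, M) = 1089/25 (s(E, M) = (-8/5 - 5)**2 = (-33/5)**2 = 1089/25)
P(Z, z) = (8 + Z + z)**2
(P(m(12) - 1*180, -82) + s(87, 346)) - 245214 = ((8 + (-8 - 1*180) - 82)**2 + 1089/25) - 245214 = ((8 + (-8 - 180) - 82)**2 + 1089/25) - 245214 = ((8 - 188 - 82)**2 + 1089/25) - 245214 = ((-262)**2 + 1089/25) - 245214 = (68644 + 1089/25) - 245214 = 1717189/25 - 245214 = -4413161/25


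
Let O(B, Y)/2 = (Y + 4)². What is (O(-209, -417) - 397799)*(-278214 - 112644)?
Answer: 22146405138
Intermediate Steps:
O(B, Y) = 2*(4 + Y)² (O(B, Y) = 2*(Y + 4)² = 2*(4 + Y)²)
(O(-209, -417) - 397799)*(-278214 - 112644) = (2*(4 - 417)² - 397799)*(-278214 - 112644) = (2*(-413)² - 397799)*(-390858) = (2*170569 - 397799)*(-390858) = (341138 - 397799)*(-390858) = -56661*(-390858) = 22146405138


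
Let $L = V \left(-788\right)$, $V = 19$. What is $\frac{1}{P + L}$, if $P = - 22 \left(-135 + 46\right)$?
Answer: $- \frac{1}{13014} \approx -7.684 \cdot 10^{-5}$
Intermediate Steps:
$L = -14972$ ($L = 19 \left(-788\right) = -14972$)
$P = 1958$ ($P = \left(-22\right) \left(-89\right) = 1958$)
$\frac{1}{P + L} = \frac{1}{1958 - 14972} = \frac{1}{-13014} = - \frac{1}{13014}$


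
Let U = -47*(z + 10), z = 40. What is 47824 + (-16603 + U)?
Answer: 28871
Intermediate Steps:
U = -2350 (U = -47*(40 + 10) = -47*50 = -2350)
47824 + (-16603 + U) = 47824 + (-16603 - 2350) = 47824 - 18953 = 28871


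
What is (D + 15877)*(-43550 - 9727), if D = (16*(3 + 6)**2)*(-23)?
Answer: 742201887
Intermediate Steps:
D = -29808 (D = (16*9**2)*(-23) = (16*81)*(-23) = 1296*(-23) = -29808)
(D + 15877)*(-43550 - 9727) = (-29808 + 15877)*(-43550 - 9727) = -13931*(-53277) = 742201887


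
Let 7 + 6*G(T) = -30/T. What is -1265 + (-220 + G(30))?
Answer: -4459/3 ≈ -1486.3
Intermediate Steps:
G(T) = -7/6 - 5/T (G(T) = -7/6 + (-30/T)/6 = -7/6 - 5/T)
-1265 + (-220 + G(30)) = -1265 + (-220 + (-7/6 - 5/30)) = -1265 + (-220 + (-7/6 - 5*1/30)) = -1265 + (-220 + (-7/6 - ⅙)) = -1265 + (-220 - 4/3) = -1265 - 664/3 = -4459/3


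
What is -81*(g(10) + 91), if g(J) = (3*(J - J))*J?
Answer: -7371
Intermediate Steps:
g(J) = 0 (g(J) = (3*0)*J = 0*J = 0)
-81*(g(10) + 91) = -81*(0 + 91) = -81*91 = -7371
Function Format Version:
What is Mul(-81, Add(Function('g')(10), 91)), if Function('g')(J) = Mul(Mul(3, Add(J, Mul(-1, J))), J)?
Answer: -7371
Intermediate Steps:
Function('g')(J) = 0 (Function('g')(J) = Mul(Mul(3, 0), J) = Mul(0, J) = 0)
Mul(-81, Add(Function('g')(10), 91)) = Mul(-81, Add(0, 91)) = Mul(-81, 91) = -7371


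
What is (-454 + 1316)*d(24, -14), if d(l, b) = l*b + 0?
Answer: -289632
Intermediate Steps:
d(l, b) = b*l (d(l, b) = b*l + 0 = b*l)
(-454 + 1316)*d(24, -14) = (-454 + 1316)*(-14*24) = 862*(-336) = -289632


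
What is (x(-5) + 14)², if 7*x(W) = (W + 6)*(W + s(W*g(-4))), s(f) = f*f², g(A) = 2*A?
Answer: 4107912649/49 ≈ 8.3835e+7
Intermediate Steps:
s(f) = f³
x(W) = (6 + W)*(W - 512*W³)/7 (x(W) = ((W + 6)*(W + (W*(2*(-4)))³))/7 = ((6 + W)*(W + (W*(-8))³))/7 = ((6 + W)*(W + (-8*W)³))/7 = ((6 + W)*(W - 512*W³))/7 = (6 + W)*(W - 512*W³)/7)
(x(-5) + 14)² = ((⅐)*(-5)*(6 - 5 - 3072*(-5)² - 512*(-5)³) + 14)² = ((⅐)*(-5)*(6 - 5 - 3072*25 - 512*(-125)) + 14)² = ((⅐)*(-5)*(6 - 5 - 76800 + 64000) + 14)² = ((⅐)*(-5)*(-12799) + 14)² = (63995/7 + 14)² = (64093/7)² = 4107912649/49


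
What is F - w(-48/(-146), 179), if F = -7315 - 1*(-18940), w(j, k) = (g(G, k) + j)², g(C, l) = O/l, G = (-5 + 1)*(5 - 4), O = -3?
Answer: 1984911312696/170746489 ≈ 11625.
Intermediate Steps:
G = -4 (G = -4*1 = -4)
g(C, l) = -3/l
w(j, k) = (j - 3/k)² (w(j, k) = (-3/k + j)² = (j - 3/k)²)
F = 11625 (F = -7315 + 18940 = 11625)
F - w(-48/(-146), 179) = 11625 - (-3 - 48/(-146)*179)²/179² = 11625 - (-3 - 48*(-1/146)*179)²/32041 = 11625 - (-3 + (24/73)*179)²/32041 = 11625 - (-3 + 4296/73)²/32041 = 11625 - (4077/73)²/32041 = 11625 - 16621929/(32041*5329) = 11625 - 1*16621929/170746489 = 11625 - 16621929/170746489 = 1984911312696/170746489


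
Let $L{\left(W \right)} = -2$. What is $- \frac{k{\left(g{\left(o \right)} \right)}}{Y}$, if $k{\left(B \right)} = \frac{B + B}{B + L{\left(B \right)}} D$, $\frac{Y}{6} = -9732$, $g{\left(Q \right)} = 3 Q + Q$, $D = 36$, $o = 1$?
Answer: $\frac{2}{811} \approx 0.0024661$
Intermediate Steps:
$g{\left(Q \right)} = 4 Q$
$Y = -58392$ ($Y = 6 \left(-9732\right) = -58392$)
$k{\left(B \right)} = \frac{72 B}{-2 + B}$ ($k{\left(B \right)} = \frac{B + B}{B - 2} \cdot 36 = \frac{2 B}{-2 + B} 36 = \frac{72 B}{-2 + B}$)
$- \frac{k{\left(g{\left(o \right)} \right)}}{Y} = - \frac{72 \cdot 4 \cdot 1 \frac{1}{-2 + 4 \cdot 1}}{-58392} = - \frac{72 \cdot 4 \frac{1}{-2 + 4} \left(-1\right)}{58392} = - \frac{72 \cdot 4 \cdot \frac{1}{2} \left(-1\right)}{58392} = - \frac{144 \left(-1\right)}{58392} = \left(-1\right) \left(- \frac{2}{811}\right) = \frac{2}{811}$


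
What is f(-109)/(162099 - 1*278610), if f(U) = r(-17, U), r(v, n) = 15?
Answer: -5/38837 ≈ -0.00012874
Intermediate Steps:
f(U) = 15
f(-109)/(162099 - 1*278610) = 15/(162099 - 1*278610) = 15/(162099 - 278610) = 15/(-116511) = 15*(-1/116511) = -5/38837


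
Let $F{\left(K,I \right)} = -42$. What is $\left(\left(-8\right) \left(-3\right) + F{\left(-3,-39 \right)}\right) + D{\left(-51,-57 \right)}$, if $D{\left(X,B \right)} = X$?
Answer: $-69$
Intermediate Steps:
$\left(\left(-8\right) \left(-3\right) + F{\left(-3,-39 \right)}\right) + D{\left(-51,-57 \right)} = \left(\left(-8\right) \left(-3\right) - 42\right) - 51 = \left(24 - 42\right) - 51 = -18 - 51 = -69$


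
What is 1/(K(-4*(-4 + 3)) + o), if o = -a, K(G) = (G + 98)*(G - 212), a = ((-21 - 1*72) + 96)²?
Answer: -1/21225 ≈ -4.7114e-5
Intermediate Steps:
a = 9 (a = ((-21 - 72) + 96)² = (-93 + 96)² = 3² = 9)
K(G) = (-212 + G)*(98 + G) (K(G) = (98 + G)*(-212 + G) = (-212 + G)*(98 + G))
o = -9 (o = -1*9 = -9)
1/(K(-4*(-4 + 3)) + o) = 1/((-20776 + (-4*(-4 + 3))² - (-456)*(-4 + 3)) - 9) = 1/((-20776 + (-4*(-1))² - (-456)*(-1)) - 9) = 1/((-20776 + 4² - 114*4) - 9) = 1/((-20776 + 16 - 456) - 9) = 1/(-21216 - 9) = 1/(-21225) = -1/21225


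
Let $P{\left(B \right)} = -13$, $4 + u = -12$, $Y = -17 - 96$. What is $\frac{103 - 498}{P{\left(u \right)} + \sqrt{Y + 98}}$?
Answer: $\frac{5135}{184} + \frac{395 i \sqrt{15}}{184} \approx 27.908 + 8.3143 i$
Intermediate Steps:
$Y = -113$
$u = -16$ ($u = -4 - 12 = -16$)
$\frac{103 - 498}{P{\left(u \right)} + \sqrt{Y + 98}} = \frac{103 - 498}{-13 + \sqrt{-113 + 98}} = - \frac{395}{-13 + \sqrt{-15}} = - \frac{395}{-13 + i \sqrt{15}}$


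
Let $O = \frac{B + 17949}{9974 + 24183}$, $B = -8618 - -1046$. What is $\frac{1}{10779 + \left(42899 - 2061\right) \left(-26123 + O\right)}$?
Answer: $- \frac{34157}{36438273900389} \approx -9.3739 \cdot 10^{-10}$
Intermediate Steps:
$B = -7572$ ($B = -8618 + 1046 = -7572$)
$O = \frac{10377}{34157}$ ($O = \frac{-7572 + 17949}{9974 + 24183} = \frac{10377}{34157} \approx 0.3038$)
$\frac{1}{10779 + \left(42899 - 2061\right) \left(-26123 + O\right)} = \frac{1}{10779 + \left(42899 - 2061\right) \left(-26123 + \frac{10377}{34157}\right)} = \frac{1}{10779 + 40838 \left(- \frac{892272934}{34157}\right)} = \frac{1}{10779 - \frac{36438642078692}{34157}} = \frac{1}{- \frac{36438273900389}{34157}} = - \frac{34157}{36438273900389}$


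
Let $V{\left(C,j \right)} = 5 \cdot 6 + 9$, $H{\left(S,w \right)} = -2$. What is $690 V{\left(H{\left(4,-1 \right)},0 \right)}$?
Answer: $26910$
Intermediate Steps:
$V{\left(C,j \right)} = 39$ ($V{\left(C,j \right)} = 30 + 9 = 39$)
$690 V{\left(H{\left(4,-1 \right)},0 \right)} = 690 \cdot 39 = 26910$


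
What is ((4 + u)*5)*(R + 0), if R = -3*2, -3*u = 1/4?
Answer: -235/2 ≈ -117.50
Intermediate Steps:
u = -1/12 (u = -⅓/4 = -⅓*¼ = -1/12 ≈ -0.083333)
R = -6
((4 + u)*5)*(R + 0) = ((4 - 1/12)*5)*(-6 + 0) = ((47/12)*5)*(-6) = (235/12)*(-6) = -235/2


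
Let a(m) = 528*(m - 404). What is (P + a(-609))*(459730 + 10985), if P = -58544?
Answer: -279326046720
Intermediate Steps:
a(m) = -213312 + 528*m (a(m) = 528*(-404 + m) = -213312 + 528*m)
(P + a(-609))*(459730 + 10985) = (-58544 + (-213312 + 528*(-609)))*(459730 + 10985) = (-58544 + (-213312 - 321552))*470715 = (-58544 - 534864)*470715 = -593408*470715 = -279326046720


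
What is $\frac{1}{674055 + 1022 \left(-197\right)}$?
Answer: $\frac{1}{472721} \approx 2.1154 \cdot 10^{-6}$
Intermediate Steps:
$\frac{1}{674055 + 1022 \left(-197\right)} = \frac{1}{674055 - 201334} = \frac{1}{472721}$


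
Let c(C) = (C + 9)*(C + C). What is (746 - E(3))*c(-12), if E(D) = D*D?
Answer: 53064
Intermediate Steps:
E(D) = D²
c(C) = 2*C*(9 + C) (c(C) = (9 + C)*(2*C) = 2*C*(9 + C))
(746 - E(3))*c(-12) = (746 - 1*3²)*(2*(-12)*(9 - 12)) = (746 - 1*9)*(2*(-12)*(-3)) = (746 - 9)*72 = 737*72 = 53064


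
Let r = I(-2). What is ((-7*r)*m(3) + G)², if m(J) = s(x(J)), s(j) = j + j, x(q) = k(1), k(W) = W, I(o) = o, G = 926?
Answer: 910116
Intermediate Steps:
x(q) = 1
r = -2
s(j) = 2*j
m(J) = 2 (m(J) = 2*1 = 2)
((-7*r)*m(3) + G)² = (-7*(-2)*2 + 926)² = (14*2 + 926)² = (28 + 926)² = 954² = 910116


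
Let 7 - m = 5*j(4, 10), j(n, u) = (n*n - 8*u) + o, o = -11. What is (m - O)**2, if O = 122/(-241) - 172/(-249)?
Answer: 524976424068496/3601080081 ≈ 1.4578e+5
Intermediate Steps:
O = 11074/60009 (O = 122*(-1/241) - 172*(-1/249) = -122/241 + 172/249 = 11074/60009 ≈ 0.18454)
j(n, u) = -11 + n**2 - 8*u (j(n, u) = (n*n - 8*u) - 11 = (n**2 - 8*u) - 11 = -11 + n**2 - 8*u)
m = 382 (m = 7 - 5*(-11 + 4**2 - 8*10) = 7 - 5*(-11 + 16 - 80) = 7 - 5*(-75) = 7 - 1*(-375) = 7 + 375 = 382)
(m - O)**2 = (382 - 1*11074/60009)**2 = (382 - 11074/60009)**2 = (22912364/60009)**2 = 524976424068496/3601080081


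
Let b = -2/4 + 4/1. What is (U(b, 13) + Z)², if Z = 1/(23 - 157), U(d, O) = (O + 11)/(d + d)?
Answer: 10297681/879844 ≈ 11.704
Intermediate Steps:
b = 7/2 (b = -2*¼ + 4*1 = -½ + 4 = 7/2 ≈ 3.5000)
U(d, O) = (11 + O)/(2*d) (U(d, O) = (11 + O)/((2*d)) = (11 + O)*(1/(2*d)) = (11 + O)/(2*d))
Z = -1/134 (Z = 1/(-134) = -1/134 ≈ -0.0074627)
(U(b, 13) + Z)² = ((11 + 13)/(2*(7/2)) - 1/134)² = ((½)*(2/7)*24 - 1/134)² = (24/7 - 1/134)² = (3209/938)² = 10297681/879844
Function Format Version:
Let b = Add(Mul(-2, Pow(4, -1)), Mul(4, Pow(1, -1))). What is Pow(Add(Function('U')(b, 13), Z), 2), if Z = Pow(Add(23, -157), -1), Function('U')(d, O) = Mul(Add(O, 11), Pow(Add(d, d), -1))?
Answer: Rational(10297681, 879844) ≈ 11.704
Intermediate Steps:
b = Rational(7, 2) (b = Add(Mul(-2, Rational(1, 4)), Mul(4, 1)) = Add(Rational(-1, 2), 4) = Rational(7, 2) ≈ 3.5000)
Function('U')(d, O) = Mul(Rational(1, 2), Pow(d, -1), Add(11, O)) (Function('U')(d, O) = Mul(Add(11, O), Pow(Mul(2, d), -1)) = Mul(Add(11, O), Mul(Rational(1, 2), Pow(d, -1))) = Mul(Rational(1, 2), Pow(d, -1), Add(11, O)))
Z = Rational(-1, 134) (Z = Pow(-134, -1) = Rational(-1, 134) ≈ -0.0074627)
Pow(Add(Function('U')(b, 13), Z), 2) = Pow(Add(Mul(Rational(1, 2), Pow(Rational(7, 2), -1), Add(11, 13)), Rational(-1, 134)), 2) = Pow(Add(Mul(Rational(1, 2), Rational(2, 7), 24), Rational(-1, 134)), 2) = Pow(Add(Rational(24, 7), Rational(-1, 134)), 2) = Pow(Rational(3209, 938), 2) = Rational(10297681, 879844)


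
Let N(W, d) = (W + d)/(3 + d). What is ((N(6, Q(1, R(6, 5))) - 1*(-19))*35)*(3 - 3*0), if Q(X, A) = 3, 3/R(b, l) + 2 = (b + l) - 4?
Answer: 4305/2 ≈ 2152.5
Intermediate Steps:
R(b, l) = 3/(-6 + b + l) (R(b, l) = 3/(-2 + ((b + l) - 4)) = 3/(-2 + (-4 + b + l)) = 3/(-6 + b + l))
N(W, d) = (W + d)/(3 + d)
((N(6, Q(1, R(6, 5))) - 1*(-19))*35)*(3 - 3*0) = (((6 + 3)/(3 + 3) - 1*(-19))*35)*(3 - 3*0) = ((9/6 + 19)*35)*(3 + 0) = (((⅙)*9 + 19)*35)*3 = ((3/2 + 19)*35)*3 = ((41/2)*35)*3 = (1435/2)*3 = 4305/2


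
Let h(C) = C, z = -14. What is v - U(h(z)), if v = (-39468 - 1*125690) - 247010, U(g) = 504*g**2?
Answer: -510952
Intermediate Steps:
v = -412168 (v = (-39468 - 125690) - 247010 = -165158 - 247010 = -412168)
v - U(h(z)) = -412168 - 504*(-14)**2 = -412168 - 504*196 = -412168 - 1*98784 = -412168 - 98784 = -510952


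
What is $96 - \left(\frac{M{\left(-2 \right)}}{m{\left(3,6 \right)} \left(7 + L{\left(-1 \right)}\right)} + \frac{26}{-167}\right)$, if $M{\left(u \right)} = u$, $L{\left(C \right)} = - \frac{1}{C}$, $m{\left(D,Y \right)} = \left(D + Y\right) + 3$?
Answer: $\frac{770951}{8016} \approx 96.177$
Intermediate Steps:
$m{\left(D,Y \right)} = 3 + D + Y$
$96 - \left(\frac{M{\left(-2 \right)}}{m{\left(3,6 \right)} \left(7 + L{\left(-1 \right)}\right)} + \frac{26}{-167}\right) = 96 - \left(- \frac{2}{\left(3 + 3 + 6\right) \left(7 - \frac{1}{-1}\right)} + \frac{26}{-167}\right) = 96 - \left(- \frac{2}{12 \left(7 - -1\right)} + 26 \left(- \frac{1}{167}\right)\right) = 96 - \left(- \frac{2}{12 \left(7 + 1\right)} - \frac{26}{167}\right) = 96 - \left(- \frac{2}{12 \cdot 8} - \frac{26}{167}\right) = 96 - \left(- \frac{2}{96} - \frac{26}{167}\right) = 96 - \left(\left(-2\right) \frac{1}{96} - \frac{26}{167}\right) = 96 - \left(- \frac{1}{48} - \frac{26}{167}\right) = 96 - - \frac{1415}{8016} = 96 + \frac{1415}{8016} = \frac{770951}{8016}$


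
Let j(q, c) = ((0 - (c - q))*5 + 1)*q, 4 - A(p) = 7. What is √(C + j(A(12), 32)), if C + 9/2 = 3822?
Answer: √17358/2 ≈ 65.875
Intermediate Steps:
C = 7635/2 (C = -9/2 + 3822 = 7635/2 ≈ 3817.5)
A(p) = -3 (A(p) = 4 - 1*7 = 4 - 7 = -3)
j(q, c) = q*(1 - 5*c + 5*q) (j(q, c) = ((0 + (q - c))*5 + 1)*q = ((q - c)*5 + 1)*q = ((-5*c + 5*q) + 1)*q = (1 - 5*c + 5*q)*q = q*(1 - 5*c + 5*q))
√(C + j(A(12), 32)) = √(7635/2 - 3*(1 - 5*32 + 5*(-3))) = √(7635/2 - 3*(1 - 160 - 15)) = √(7635/2 - 3*(-174)) = √(7635/2 + 522) = √(8679/2) = √17358/2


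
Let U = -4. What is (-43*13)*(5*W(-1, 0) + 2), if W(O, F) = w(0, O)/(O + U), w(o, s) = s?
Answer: -1677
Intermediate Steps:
W(O, F) = O/(-4 + O) (W(O, F) = O/(O - 4) = O/(-4 + O))
(-43*13)*(5*W(-1, 0) + 2) = (-43*13)*(5*(-1/(-4 - 1)) + 2) = -559*(5*(-1/(-5)) + 2) = -559*(5*(-1*(-⅕)) + 2) = -559*(5*(⅕) + 2) = -559*(1 + 2) = -559*3 = -1677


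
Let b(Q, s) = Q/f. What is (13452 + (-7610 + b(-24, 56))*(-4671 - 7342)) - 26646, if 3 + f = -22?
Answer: 2284855088/25 ≈ 9.1394e+7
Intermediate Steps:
f = -25 (f = -3 - 22 = -25)
b(Q, s) = -Q/25 (b(Q, s) = Q/(-25) = Q*(-1/25) = -Q/25)
(13452 + (-7610 + b(-24, 56))*(-4671 - 7342)) - 26646 = (13452 + (-7610 - 1/25*(-24))*(-4671 - 7342)) - 26646 = (13452 + (-7610 + 24/25)*(-12013)) - 26646 = (13452 - 190226/25*(-12013)) - 26646 = (13452 + 2285184938/25) - 26646 = 2285521238/25 - 26646 = 2284855088/25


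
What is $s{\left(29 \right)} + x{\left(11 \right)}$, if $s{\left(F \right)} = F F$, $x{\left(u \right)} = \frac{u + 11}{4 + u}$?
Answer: $\frac{12637}{15} \approx 842.47$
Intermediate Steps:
$x{\left(u \right)} = \frac{11 + u}{4 + u}$
$s{\left(F \right)} = F^{2}$
$s{\left(29 \right)} + x{\left(11 \right)} = 29^{2} + \frac{11 + 11}{4 + 11} = 841 + \frac{1}{15} \cdot 22 = 841 + \frac{22}{15} = \frac{12637}{15}$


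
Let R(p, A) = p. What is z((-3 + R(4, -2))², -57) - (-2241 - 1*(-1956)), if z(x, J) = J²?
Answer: 3534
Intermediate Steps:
z((-3 + R(4, -2))², -57) - (-2241 - 1*(-1956)) = (-57)² - (-2241 - 1*(-1956)) = 3249 - (-2241 + 1956) = 3249 - 1*(-285) = 3249 + 285 = 3534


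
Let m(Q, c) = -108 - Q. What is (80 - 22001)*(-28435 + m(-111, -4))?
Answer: 623257872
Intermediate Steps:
(80 - 22001)*(-28435 + m(-111, -4)) = (80 - 22001)*(-28435 + (-108 - 1*(-111))) = -21921*(-28435 + (-108 + 111)) = -21921*(-28435 + 3) = -21921*(-28432) = 623257872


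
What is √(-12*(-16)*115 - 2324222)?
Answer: I*√2302142 ≈ 1517.3*I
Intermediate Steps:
√(-12*(-16)*115 - 2324222) = √(192*115 - 2324222) = √(22080 - 2324222) = √(-2302142) = I*√2302142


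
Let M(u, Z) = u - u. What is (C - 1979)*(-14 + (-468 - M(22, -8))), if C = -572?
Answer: 1229582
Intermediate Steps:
M(u, Z) = 0
(C - 1979)*(-14 + (-468 - M(22, -8))) = (-572 - 1979)*(-14 + (-468 - 1*0)) = -2551*(-14 + (-468 + 0)) = -2551*(-14 - 468) = -2551*(-482) = 1229582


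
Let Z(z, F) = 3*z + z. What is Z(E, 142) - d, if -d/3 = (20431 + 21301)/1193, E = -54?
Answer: -132492/1193 ≈ -111.06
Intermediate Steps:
Z(z, F) = 4*z
d = -125196/1193 (d = -3*(20431 + 21301)/1193 = -125196/1193 ≈ -104.94)
Z(E, 142) - d = 4*(-54) - 1*(-125196/1193) = -216 + 125196/1193 = -132492/1193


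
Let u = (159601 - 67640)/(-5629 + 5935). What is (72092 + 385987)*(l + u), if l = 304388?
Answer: 14236284367477/102 ≈ 1.3957e+11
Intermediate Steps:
u = 91961/306 ≈ 300.53
(72092 + 385987)*(l + u) = (72092 + 385987)*(304388 + 91961/306) = 458079*(93234689/306) = 14236284367477/102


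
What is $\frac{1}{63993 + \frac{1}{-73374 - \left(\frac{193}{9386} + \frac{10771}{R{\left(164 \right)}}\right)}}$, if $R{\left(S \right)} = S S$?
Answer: $\frac{9261534262839}{592673361955633199} \approx 1.5627 \cdot 10^{-5}$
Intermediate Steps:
$R{\left(S \right)} = S^{2}$
$\frac{1}{63993 + \frac{1}{-73374 - \left(\frac{193}{9386} + \frac{10771}{R{\left(164 \right)}}\right)}} = \frac{1}{63993 + \frac{1}{-73374 - \left(\frac{193}{9386} + \frac{10771}{26896}\right)}} = \frac{1}{63993 + \frac{1}{-73374 - \frac{53143767}{126222928}}} = \frac{1}{63993 + \frac{1}{- \frac{9261534262839}{126222928}}} = \frac{1}{63993 - \frac{126222928}{9261534262839}} = \frac{1}{\frac{592673361955633199}{9261534262839}} = \frac{9261534262839}{592673361955633199}$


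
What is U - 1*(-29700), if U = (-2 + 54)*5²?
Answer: 31000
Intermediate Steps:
U = 1300 (U = 52*25 = 1300)
U - 1*(-29700) = 1300 - 1*(-29700) = 1300 + 29700 = 31000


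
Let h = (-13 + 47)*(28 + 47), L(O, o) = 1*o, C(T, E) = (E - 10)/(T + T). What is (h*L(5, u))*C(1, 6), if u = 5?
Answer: -25500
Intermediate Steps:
C(T, E) = (-10 + E)/(2*T) (C(T, E) = (-10 + E)/((2*T)) = (-10 + E)*(1/(2*T)) = (-10 + E)/(2*T))
L(O, o) = o
h = 2550 (h = 34*75 = 2550)
(h*L(5, u))*C(1, 6) = (2550*5)*((1/2)*(-10 + 6)/1) = 12750*((1/2)*1*(-4)) = 12750*(-2) = -25500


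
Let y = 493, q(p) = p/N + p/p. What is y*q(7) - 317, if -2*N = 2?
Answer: -3275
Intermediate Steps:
N = -1 (N = -1/2*2 = -1)
q(p) = 1 - p (q(p) = p/(-1) + p/p = p*(-1) + 1 = -p + 1 = 1 - p)
y*q(7) - 317 = 493*(1 - 1*7) - 317 = 493*(1 - 7) - 317 = 493*(-6) - 317 = -2958 - 317 = -3275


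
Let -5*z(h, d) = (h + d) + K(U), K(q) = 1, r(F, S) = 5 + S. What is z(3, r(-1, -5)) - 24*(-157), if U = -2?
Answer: 18836/5 ≈ 3767.2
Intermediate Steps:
z(h, d) = -1/5 - d/5 - h/5 (z(h, d) = -((h + d) + 1)/5 = -((d + h) + 1)/5 = -(1 + d + h)/5 = -1/5 - d/5 - h/5)
z(3, r(-1, -5)) - 24*(-157) = (-1/5 - (5 - 5)/5 - 1/5*3) - 24*(-157) = (-1/5 - 1/5*0 - 3/5) + 3768 = (-1/5 + 0 - 3/5) + 3768 = -4/5 + 3768 = 18836/5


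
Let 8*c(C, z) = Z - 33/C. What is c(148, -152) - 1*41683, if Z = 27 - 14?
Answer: -49350781/1184 ≈ -41681.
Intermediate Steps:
Z = 13
c(C, z) = 13/8 - 33/(8*C) (c(C, z) = (13 - 33/C)/8 = 13/8 - 33/(8*C))
c(148, -152) - 1*41683 = (⅛)*(-33 + 13*148)/148 - 1*41683 = (⅛)*(1/148)*(-33 + 1924) - 41683 = (⅛)*(1/148)*1891 - 41683 = 1891/1184 - 41683 = -49350781/1184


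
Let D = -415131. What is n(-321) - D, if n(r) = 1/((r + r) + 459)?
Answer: 75968972/183 ≈ 4.1513e+5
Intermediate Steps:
n(r) = 1/(459 + 2*r) (n(r) = 1/(2*r + 459) = 1/(459 + 2*r))
n(-321) - D = 1/(459 + 2*(-321)) - 1*(-415131) = 1/(459 - 642) + 415131 = 1/(-183) + 415131 = -1/183 + 415131 = 75968972/183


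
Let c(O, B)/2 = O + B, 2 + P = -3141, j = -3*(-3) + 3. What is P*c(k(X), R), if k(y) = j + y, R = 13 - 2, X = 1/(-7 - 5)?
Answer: -864325/6 ≈ -1.4405e+5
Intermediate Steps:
X = -1/12 (X = 1/(-12) = -1/12 ≈ -0.083333)
j = 12 (j = 9 + 3 = 12)
R = 11
P = -3143 (P = -2 - 3141 = -3143)
k(y) = 12 + y
c(O, B) = 2*B + 2*O (c(O, B) = 2*(O + B) = 2*(B + O) = 2*B + 2*O)
P*c(k(X), R) = -3143*(2*11 + 2*(12 - 1/12)) = -3143*(22 + 2*(143/12)) = -3143*(22 + 143/6) = -3143*275/6 = -864325/6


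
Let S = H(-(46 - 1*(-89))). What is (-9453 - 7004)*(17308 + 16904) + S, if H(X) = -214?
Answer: -563027098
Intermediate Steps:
S = -214
(-9453 - 7004)*(17308 + 16904) + S = (-9453 - 7004)*(17308 + 16904) - 214 = -16457*34212 - 214 = -563026884 - 214 = -563027098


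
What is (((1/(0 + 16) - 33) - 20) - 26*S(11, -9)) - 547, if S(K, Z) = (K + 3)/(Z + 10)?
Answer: -15423/16 ≈ -963.94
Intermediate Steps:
S(K, Z) = (3 + K)/(10 + Z)
(((1/(0 + 16) - 33) - 20) - 26*S(11, -9)) - 547 = (((1/(0 + 16) - 33) - 20) - 26*(3 + 11)/(10 - 9)) - 547 = (((1/16 - 33) - 20) - 26*14/1) - 547 = (((1/16 - 33) - 20) - 26*14) - 547 = ((-527/16 - 20) - 26*14) - 547 = (-847/16 - 364) - 547 = -6671/16 - 547 = -15423/16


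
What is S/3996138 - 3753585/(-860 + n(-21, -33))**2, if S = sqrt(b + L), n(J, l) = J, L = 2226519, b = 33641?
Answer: -3753585/776161 + 4*sqrt(35315)/1998069 ≈ -4.8357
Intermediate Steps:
S = 8*sqrt(35315) (S = sqrt(33641 + 2226519) = sqrt(2260160) = 8*sqrt(35315) ≈ 1503.4)
S/3996138 - 3753585/(-860 + n(-21, -33))**2 = (8*sqrt(35315))/3996138 - 3753585/(-860 - 21)**2 = (8*sqrt(35315))*(1/3996138) - 3753585/((-881)**2) = 4*sqrt(35315)/1998069 - 3753585/776161 = -3753585/776161 + 4*sqrt(35315)/1998069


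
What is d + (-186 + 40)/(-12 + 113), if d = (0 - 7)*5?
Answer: -3681/101 ≈ -36.446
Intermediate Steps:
d = -35 (d = -7*5 = -35)
d + (-186 + 40)/(-12 + 113) = -35 + (-186 + 40)/(-12 + 113) = -35 - 146/101 = -3681/101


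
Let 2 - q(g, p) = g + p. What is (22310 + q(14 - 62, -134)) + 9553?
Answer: 32047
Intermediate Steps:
q(g, p) = 2 - g - p (q(g, p) = 2 - (g + p) = 2 + (-g - p) = 2 - g - p)
(22310 + q(14 - 62, -134)) + 9553 = (22310 + (2 - (14 - 62) - 1*(-134))) + 9553 = (22310 + (2 - 1*(-48) + 134)) + 9553 = (22310 + (2 + 48 + 134)) + 9553 = (22310 + 184) + 9553 = 22494 + 9553 = 32047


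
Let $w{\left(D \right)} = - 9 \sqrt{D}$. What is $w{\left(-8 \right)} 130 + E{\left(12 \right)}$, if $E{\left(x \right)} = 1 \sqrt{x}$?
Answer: $2 \sqrt{3} - 2340 i \sqrt{2} \approx 3.4641 - 3309.3 i$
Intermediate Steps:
$E{\left(x \right)} = \sqrt{x}$
$w{\left(-8 \right)} 130 + E{\left(12 \right)} = - 9 \sqrt{-8} \cdot 130 + \sqrt{12} = - 9 \cdot 2 i \sqrt{2} \cdot 130 + 2 \sqrt{3} = - 18 i \sqrt{2} \cdot 130 + 2 \sqrt{3} = - 2340 i \sqrt{2} + 2 \sqrt{3} = 2 \sqrt{3} - 2340 i \sqrt{2}$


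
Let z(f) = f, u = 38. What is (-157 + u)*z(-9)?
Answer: 1071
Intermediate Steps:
(-157 + u)*z(-9) = (-157 + 38)*(-9) = -119*(-9) = 1071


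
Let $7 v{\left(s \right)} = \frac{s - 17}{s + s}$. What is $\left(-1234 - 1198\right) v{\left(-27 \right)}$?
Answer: $- \frac{53504}{189} \approx -283.09$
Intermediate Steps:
$v{\left(s \right)} = \frac{-17 + s}{14 s}$ ($v{\left(s \right)} = \frac{\left(s - 17\right) \frac{1}{s + s}}{7} = \frac{\left(-17 + s\right) \frac{1}{2 s}}{7} = \frac{\frac{1}{2} \frac{1}{s} \left(-17 + s\right)}{7} = \frac{-17 + s}{14 s}$)
$\left(-1234 - 1198\right) v{\left(-27 \right)} = \left(-1234 - 1198\right) \frac{-17 - 27}{14 \left(-27\right)} = - 2432 \cdot \frac{1}{14} \left(- \frac{1}{27}\right) \left(-44\right) = \left(-2432\right) \frac{22}{189} = - \frac{53504}{189}$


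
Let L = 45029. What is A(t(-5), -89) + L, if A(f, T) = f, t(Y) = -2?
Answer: 45027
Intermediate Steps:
A(t(-5), -89) + L = -2 + 45029 = 45027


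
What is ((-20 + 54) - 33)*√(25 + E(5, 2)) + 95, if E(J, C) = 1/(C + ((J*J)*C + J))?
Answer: 95 + √81282/57 ≈ 100.00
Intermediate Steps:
E(J, C) = 1/(C + J + C*J²) (E(J, C) = 1/(C + (J²*C + J)) = 1/(C + (C*J² + J)) = 1/(C + (J + C*J²)) = 1/(C + J + C*J²))
((-20 + 54) - 33)*√(25 + E(5, 2)) + 95 = ((-20 + 54) - 33)*√(25 + 1/(2 + 5 + 2*5²)) + 95 = (34 - 33)*√(25 + 1/(2 + 5 + 2*25)) + 95 = 1*√(25 + 1/(2 + 5 + 50)) + 95 = 1*√(25 + 1/57) + 95 = 1*√(1426/57) + 95 = 1*(√81282/57) + 95 = √81282/57 + 95 = 95 + √81282/57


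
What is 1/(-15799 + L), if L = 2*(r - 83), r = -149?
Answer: -1/16263 ≈ -6.1489e-5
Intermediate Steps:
L = -464 (L = 2*(-149 - 83) = 2*(-232) = -464)
1/(-15799 + L) = 1/(-15799 - 464) = 1/(-16263) = -1/16263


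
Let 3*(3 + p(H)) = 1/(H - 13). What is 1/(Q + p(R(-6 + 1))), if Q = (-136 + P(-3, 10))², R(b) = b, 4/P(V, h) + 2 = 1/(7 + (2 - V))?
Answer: 28566/544610477 ≈ 5.2452e-5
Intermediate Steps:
P(V, h) = 4/(-2 + 1/(9 - V)) (P(V, h) = 4/(-2 + 1/(7 + (2 - V))) = 4/(-2 + 1/(9 - V)))
p(H) = -3 + 1/(3*(-13 + H)) (p(H) = -3 + 1/(3*(H - 13)) = -3 + 1/(3*(-13 + H)))
Q = 10086976/529 (Q = (-136 + 4*(9 - 1*(-3))/(-17 + 2*(-3)))² = (-136 + 4*(9 + 3)/(-17 - 6))² = (-136 + 4*12/(-23))² = (-136 + 4*(-1/23)*12)² = (-136 - 48/23)² = (-3176/23)² = 10086976/529 ≈ 19068.)
1/(Q + p(R(-6 + 1))) = 1/(10086976/529 + (118 - 9*(-6 + 1))/(3*(-13 + (-6 + 1)))) = 1/(10086976/529 + (118 - 9*(-5))/(3*(-13 - 5))) = 1/(10086976/529 + (⅓)*(118 + 45)/(-18)) = 1/(10086976/529 + (⅓)*(-1/18)*163) = 1/(10086976/529 - 163/54) = 1/(544610477/28566) = 28566/544610477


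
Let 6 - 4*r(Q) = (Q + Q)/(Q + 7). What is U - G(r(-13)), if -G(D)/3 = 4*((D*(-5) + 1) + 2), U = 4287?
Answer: 4298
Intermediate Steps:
r(Q) = 3/2 - Q/(2*(7 + Q)) (r(Q) = 3/2 - (Q + Q)/(4*(Q + 7)) = 3/2 - 2*Q/(4*(7 + Q)) = 3/2 - Q/(2*(7 + Q)))
G(D) = -36 + 60*D (G(D) = -12*((D*(-5) + 1) + 2) = -12*((-5*D + 1) + 2) = -12*((1 - 5*D) + 2) = -12*(3 - 5*D) = -3*(12 - 20*D) = -36 + 60*D)
U - G(r(-13)) = 4287 - (-36 + 60*((21/2 - 13)/(7 - 13))) = 4287 - (-36 + 60*(-5/2/(-6))) = 4287 - (-36 + 60*(-1/6*(-5/2))) = 4287 - (-36 + 60*(5/12)) = 4287 - (-36 + 25) = 4287 - 1*(-11) = 4287 + 11 = 4298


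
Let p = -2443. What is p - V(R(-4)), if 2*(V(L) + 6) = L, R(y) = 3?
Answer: -4877/2 ≈ -2438.5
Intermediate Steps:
V(L) = -6 + L/2
p - V(R(-4)) = -2443 - (-6 + (1/2)*3) = -2443 - (-6 + 3/2) = -2443 - 1*(-9/2) = -2443 + 9/2 = -4877/2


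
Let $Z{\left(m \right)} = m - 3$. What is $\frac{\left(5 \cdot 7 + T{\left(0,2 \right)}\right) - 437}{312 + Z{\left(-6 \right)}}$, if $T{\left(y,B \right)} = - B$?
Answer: $- \frac{4}{3} \approx -1.3333$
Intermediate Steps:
$Z{\left(m \right)} = -3 + m$
$\frac{\left(5 \cdot 7 + T{\left(0,2 \right)}\right) - 437}{312 + Z{\left(-6 \right)}} = \frac{\left(5 \cdot 7 - 2\right) - 437}{312 - 9} = \frac{\left(35 - 2\right) - 437}{312 - 9} = \frac{33 - 437}{303} = \left(-404\right) \frac{1}{303} = - \frac{4}{3}$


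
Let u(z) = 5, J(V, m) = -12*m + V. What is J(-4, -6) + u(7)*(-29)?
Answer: -77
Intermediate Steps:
J(V, m) = V - 12*m
J(-4, -6) + u(7)*(-29) = (-4 - 12*(-6)) + 5*(-29) = (-4 + 72) - 145 = 68 - 145 = -77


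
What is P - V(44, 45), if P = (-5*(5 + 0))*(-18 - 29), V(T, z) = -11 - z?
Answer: 1231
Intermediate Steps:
P = 1175 (P = -5*5*(-47) = -25*(-47) = 1175)
P - V(44, 45) = 1175 - (-11 - 1*45) = 1175 - (-11 - 45) = 1175 - 1*(-56) = 1175 + 56 = 1231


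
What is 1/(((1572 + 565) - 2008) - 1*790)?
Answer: -1/661 ≈ -0.0015129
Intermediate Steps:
1/(((1572 + 565) - 2008) - 1*790) = 1/((2137 - 2008) - 790) = 1/(129 - 790) = 1/(-661) = -1/661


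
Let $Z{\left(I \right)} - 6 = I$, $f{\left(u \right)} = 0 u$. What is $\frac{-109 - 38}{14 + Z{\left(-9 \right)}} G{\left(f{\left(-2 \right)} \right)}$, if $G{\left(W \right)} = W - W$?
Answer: $0$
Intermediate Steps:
$f{\left(u \right)} = 0$
$Z{\left(I \right)} = 6 + I$
$G{\left(W \right)} = 0$
$\frac{-109 - 38}{14 + Z{\left(-9 \right)}} G{\left(f{\left(-2 \right)} \right)} = \frac{-109 - 38}{14 + \left(6 - 9\right)} 0 = - \frac{147}{14 - 3} \cdot 0 = - \frac{147}{11} \cdot 0 = \left(-147\right) \frac{1}{11} \cdot 0 = \left(- \frac{147}{11}\right) 0 = 0$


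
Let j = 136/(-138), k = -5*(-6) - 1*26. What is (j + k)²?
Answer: 43264/4761 ≈ 9.0872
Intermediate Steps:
k = 4 (k = 30 - 26 = 4)
j = -68/69 (j = 136*(-1/138) = -68/69 ≈ -0.98551)
(j + k)² = (-68/69 + 4)² = (208/69)² = 43264/4761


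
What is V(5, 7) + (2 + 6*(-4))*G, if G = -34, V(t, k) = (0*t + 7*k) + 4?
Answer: 801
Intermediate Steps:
V(t, k) = 4 + 7*k (V(t, k) = (0 + 7*k) + 4 = 7*k + 4 = 4 + 7*k)
V(5, 7) + (2 + 6*(-4))*G = (4 + 7*7) + (2 + 6*(-4))*(-34) = (4 + 49) + (2 - 24)*(-34) = 53 - 22*(-34) = 53 + 748 = 801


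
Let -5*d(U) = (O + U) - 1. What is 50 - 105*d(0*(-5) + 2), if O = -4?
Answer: -13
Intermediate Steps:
d(U) = 1 - U/5 (d(U) = -((-4 + U) - 1)/5 = -(-5 + U)/5 = 1 - U/5)
50 - 105*d(0*(-5) + 2) = 50 - 105*(1 - (0*(-5) + 2)/5) = 50 - 105*(1 - (0 + 2)/5) = 50 - 105*(1 - ⅕*2) = 50 - 105*(1 - ⅖) = 50 - 105*⅗ = 50 - 63 = -13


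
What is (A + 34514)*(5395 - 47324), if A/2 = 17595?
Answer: -2922619016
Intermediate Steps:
A = 35190 (A = 2*17595 = 35190)
(A + 34514)*(5395 - 47324) = (35190 + 34514)*(5395 - 47324) = 69704*(-41929) = -2922619016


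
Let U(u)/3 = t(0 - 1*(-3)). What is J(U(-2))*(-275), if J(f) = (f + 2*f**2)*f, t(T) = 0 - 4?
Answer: 910800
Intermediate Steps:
t(T) = -4
U(u) = -12 (U(u) = 3*(-4) = -12)
J(f) = f*(f + 2*f**2)
J(U(-2))*(-275) = ((-12)**2*(1 + 2*(-12)))*(-275) = (144*(1 - 24))*(-275) = (144*(-23))*(-275) = -3312*(-275) = 910800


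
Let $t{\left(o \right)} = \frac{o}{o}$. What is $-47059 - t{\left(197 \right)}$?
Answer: $-47060$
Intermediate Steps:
$t{\left(o \right)} = 1$
$-47059 - t{\left(197 \right)} = -47059 - 1 = -47060$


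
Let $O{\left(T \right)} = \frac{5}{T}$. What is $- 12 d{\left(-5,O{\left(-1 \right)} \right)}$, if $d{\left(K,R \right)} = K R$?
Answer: $-300$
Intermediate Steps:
$- 12 d{\left(-5,O{\left(-1 \right)} \right)} = - 12 \left(- 5 \frac{5}{-1}\right) = - 12 \left(- 5 \cdot 5 \left(-1\right)\right) = - 12 \left(\left(-5\right) \left(-5\right)\right) = \left(-12\right) 25 = -300$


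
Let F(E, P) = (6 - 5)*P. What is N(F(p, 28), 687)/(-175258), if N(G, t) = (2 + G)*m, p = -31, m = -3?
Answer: 45/87629 ≈ 0.00051353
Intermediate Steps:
F(E, P) = P (F(E, P) = 1*P = P)
N(G, t) = -6 - 3*G (N(G, t) = (2 + G)*(-3) = -6 - 3*G)
N(F(p, 28), 687)/(-175258) = (-6 - 3*28)/(-175258) = (-6 - 84)*(-1/175258) = -90*(-1/175258) = 45/87629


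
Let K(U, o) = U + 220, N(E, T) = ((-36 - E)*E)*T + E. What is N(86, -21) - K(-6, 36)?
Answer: 220204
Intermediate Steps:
N(E, T) = E + E*T*(-36 - E) (N(E, T) = (E*(-36 - E))*T + E = E*T*(-36 - E) + E = E + E*T*(-36 - E))
K(U, o) = 220 + U
N(86, -21) - K(-6, 36) = 86*(1 - 36*(-21) - 1*86*(-21)) - (220 - 6) = 86*(1 + 756 + 1806) - 1*214 = 86*2563 - 214 = 220418 - 214 = 220204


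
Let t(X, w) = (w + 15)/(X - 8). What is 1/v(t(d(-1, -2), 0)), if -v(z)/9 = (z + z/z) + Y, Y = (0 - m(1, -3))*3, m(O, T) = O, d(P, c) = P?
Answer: 1/33 ≈ 0.030303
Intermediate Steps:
Y = -3 (Y = (0 - 1*1)*3 = (0 - 1)*3 = -1*3 = -3)
t(X, w) = (15 + w)/(-8 + X)
v(z) = 18 - 9*z (v(z) = -9*((z + z/z) - 3) = -9*((z + 1) - 3) = -9*((1 + z) - 3) = -9*(-2 + z) = 18 - 9*z)
1/v(t(d(-1, -2), 0)) = 1/(18 - 9*(15 + 0)/(-8 - 1)) = 1/(18 - 9*15/(-9)) = 1/(18 - (-1)*15) = 1/(18 - 9*(-5/3)) = 1/(18 + 15) = 1/33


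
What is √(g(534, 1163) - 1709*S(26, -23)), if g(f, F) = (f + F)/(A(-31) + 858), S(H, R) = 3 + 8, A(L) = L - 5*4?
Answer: 2*I*√3060365118/807 ≈ 137.1*I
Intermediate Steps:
A(L) = -20 + L (A(L) = L - 20 = -20 + L)
S(H, R) = 11
g(f, F) = F/807 + f/807 (g(f, F) = (f + F)/((-20 - 31) + 858) = (F + f)/(-51 + 858) = (F + f)/807 = (F + f)*(1/807) = F/807 + f/807)
√(g(534, 1163) - 1709*S(26, -23)) = √(((1/807)*1163 + (1/807)*534) - 1709*11) = √((1163/807 + 178/269) - 18799) = √(1697/807 - 18799) = √(-15169096/807) = 2*I*√3060365118/807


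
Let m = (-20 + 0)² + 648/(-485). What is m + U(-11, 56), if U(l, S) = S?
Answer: 220512/485 ≈ 454.66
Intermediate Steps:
m = 193352/485 (m = (-20)² + 648*(-1/485) = 400 - 648/485 = 193352/485 ≈ 398.66)
m + U(-11, 56) = 193352/485 + 56 = 220512/485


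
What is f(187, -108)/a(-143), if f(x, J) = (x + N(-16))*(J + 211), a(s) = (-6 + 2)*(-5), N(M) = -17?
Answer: 1751/2 ≈ 875.50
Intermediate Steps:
a(s) = 20 (a(s) = -4*(-5) = 20)
f(x, J) = (-17 + x)*(211 + J) (f(x, J) = (x - 17)*(J + 211) = (-17 + x)*(211 + J))
f(187, -108)/a(-143) = (-3587 - 17*(-108) + 211*187 - 108*187)/20 = (-3587 + 1836 + 39457 - 20196)*(1/20) = 17510*(1/20) = 1751/2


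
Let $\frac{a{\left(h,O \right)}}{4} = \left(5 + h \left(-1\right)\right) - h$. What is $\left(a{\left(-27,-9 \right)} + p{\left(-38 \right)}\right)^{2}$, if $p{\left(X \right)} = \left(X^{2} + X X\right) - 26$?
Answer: $9597604$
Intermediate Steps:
$a{\left(h,O \right)} = 20 - 8 h$ ($a{\left(h,O \right)} = 4 \left(\left(5 + h \left(-1\right)\right) - h\right) = 4 \left(\left(5 - h\right) - h\right) = 4 \left(5 - 2 h\right) = 20 - 8 h$)
$p{\left(X \right)} = -26 + 2 X^{2}$ ($p{\left(X \right)} = \left(X^{2} + X^{2}\right) - 26 = 2 X^{2} - 26 = -26 + 2 X^{2}$)
$\left(a{\left(-27,-9 \right)} + p{\left(-38 \right)}\right)^{2} = \left(\left(20 - -216\right) - \left(26 - 2 \left(-38\right)^{2}\right)\right)^{2} = \left(\left(20 + 216\right) + \left(-26 + 2 \cdot 1444\right)\right)^{2} = \left(236 + \left(-26 + 2888\right)\right)^{2} = \left(236 + 2862\right)^{2} = 3098^{2} = 9597604$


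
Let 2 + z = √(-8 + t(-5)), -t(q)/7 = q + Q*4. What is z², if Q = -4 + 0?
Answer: (2 - √139)² ≈ 95.841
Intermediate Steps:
Q = -4
t(q) = 112 - 7*q (t(q) = -7*(q - 4*4) = -7*(q - 16) = -7*(-16 + q) = 112 - 7*q)
z = -2 + √139 (z = -2 + √(-8 + (112 - 7*(-5))) = -2 + √(-8 + (112 + 35)) = -2 + √(-8 + 147) = -2 + √139 ≈ 9.7898)
z² = (-2 + √139)²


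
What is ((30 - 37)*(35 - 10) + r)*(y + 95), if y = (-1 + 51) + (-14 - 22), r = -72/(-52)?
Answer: -246013/13 ≈ -18924.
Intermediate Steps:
r = 18/13 (r = -72*(-1/52) = 18/13 ≈ 1.3846)
y = 14 (y = 50 - 36 = 14)
((30 - 37)*(35 - 10) + r)*(y + 95) = ((30 - 37)*(35 - 10) + 18/13)*(14 + 95) = (-7*25 + 18/13)*109 = (-175 + 18/13)*109 = -2257/13*109 = -246013/13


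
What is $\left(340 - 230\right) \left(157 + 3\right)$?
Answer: $17600$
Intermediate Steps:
$\left(340 - 230\right) \left(157 + 3\right) = 110 \cdot 160 = 17600$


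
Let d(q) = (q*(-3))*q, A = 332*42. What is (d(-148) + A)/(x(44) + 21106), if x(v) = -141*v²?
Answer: 25884/125935 ≈ 0.20553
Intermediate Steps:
A = 13944
d(q) = -3*q² (d(q) = (-3*q)*q = -3*q²)
(d(-148) + A)/(x(44) + 21106) = (-3*(-148)² + 13944)/(-141*44² + 21106) = (-3*21904 + 13944)/(-141*1936 + 21106) = (-65712 + 13944)/(-272976 + 21106) = -51768/(-251870) = -51768*(-1/251870) = 25884/125935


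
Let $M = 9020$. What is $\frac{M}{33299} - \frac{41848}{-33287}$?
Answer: $\frac{1693745292}{1108423813} \approx 1.5281$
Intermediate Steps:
$\frac{M}{33299} - \frac{41848}{-33287} = \frac{9020}{33299} - \frac{41848}{-33287} = 9020 \cdot \frac{1}{33299} - - \frac{41848}{33287} = \frac{9020}{33299} + \frac{41848}{33287} = \frac{1693745292}{1108423813}$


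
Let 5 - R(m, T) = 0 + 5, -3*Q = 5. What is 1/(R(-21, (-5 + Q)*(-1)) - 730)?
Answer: -1/730 ≈ -0.0013699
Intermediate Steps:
Q = -5/3 (Q = -⅓*5 = -5/3 ≈ -1.6667)
R(m, T) = 0 (R(m, T) = 5 - (0 + 5) = 5 - 1*5 = 5 - 5 = 0)
1/(R(-21, (-5 + Q)*(-1)) - 730) = 1/(0 - 730) = 1/(-730) = -1/730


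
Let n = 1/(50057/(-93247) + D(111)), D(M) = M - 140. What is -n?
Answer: 13321/393460 ≈ 0.033856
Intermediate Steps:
D(M) = -140 + M
n = -13321/393460 (n = 1/(50057/(-93247) + (-140 + 111)) = 1/(50057*(-1/93247) - 29) = 1/(-7151/13321 - 29) = 1/(-393460/13321) = -13321/393460 ≈ -0.033856)
-n = -1*(-13321/393460) = 13321/393460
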